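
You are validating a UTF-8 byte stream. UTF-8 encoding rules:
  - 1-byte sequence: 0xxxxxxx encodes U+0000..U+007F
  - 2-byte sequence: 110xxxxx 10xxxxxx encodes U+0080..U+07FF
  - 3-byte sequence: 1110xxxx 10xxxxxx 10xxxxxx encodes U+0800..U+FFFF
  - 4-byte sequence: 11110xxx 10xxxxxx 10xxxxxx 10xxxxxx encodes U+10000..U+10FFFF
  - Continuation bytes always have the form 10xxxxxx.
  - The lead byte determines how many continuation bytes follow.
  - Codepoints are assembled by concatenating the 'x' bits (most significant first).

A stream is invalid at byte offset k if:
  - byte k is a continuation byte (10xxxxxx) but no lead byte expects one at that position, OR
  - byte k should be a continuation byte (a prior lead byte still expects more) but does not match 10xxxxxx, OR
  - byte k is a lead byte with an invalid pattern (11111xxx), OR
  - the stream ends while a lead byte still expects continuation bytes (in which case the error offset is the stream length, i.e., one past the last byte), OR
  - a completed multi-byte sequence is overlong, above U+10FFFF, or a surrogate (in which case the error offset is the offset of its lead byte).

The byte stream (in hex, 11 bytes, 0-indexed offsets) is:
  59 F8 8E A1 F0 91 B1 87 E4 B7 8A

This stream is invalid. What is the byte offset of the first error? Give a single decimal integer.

Byte[0]=59: 1-byte ASCII. cp=U+0059
Byte[1]=F8: INVALID lead byte (not 0xxx/110x/1110/11110)

Answer: 1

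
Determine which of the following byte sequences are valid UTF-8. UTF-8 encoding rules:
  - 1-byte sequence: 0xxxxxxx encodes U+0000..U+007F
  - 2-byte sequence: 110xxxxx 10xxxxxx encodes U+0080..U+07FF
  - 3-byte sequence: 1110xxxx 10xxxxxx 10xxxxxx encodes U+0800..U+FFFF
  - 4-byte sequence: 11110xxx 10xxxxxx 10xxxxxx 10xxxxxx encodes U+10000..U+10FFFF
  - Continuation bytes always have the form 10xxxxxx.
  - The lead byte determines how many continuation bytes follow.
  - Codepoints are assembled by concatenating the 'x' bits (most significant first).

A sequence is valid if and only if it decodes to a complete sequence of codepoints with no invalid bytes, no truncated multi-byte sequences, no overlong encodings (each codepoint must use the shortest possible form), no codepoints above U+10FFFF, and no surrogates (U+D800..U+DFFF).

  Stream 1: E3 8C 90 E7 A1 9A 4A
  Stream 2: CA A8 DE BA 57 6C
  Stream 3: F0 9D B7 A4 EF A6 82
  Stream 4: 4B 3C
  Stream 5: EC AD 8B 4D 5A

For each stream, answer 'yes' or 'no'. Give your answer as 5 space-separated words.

Stream 1: decodes cleanly. VALID
Stream 2: decodes cleanly. VALID
Stream 3: decodes cleanly. VALID
Stream 4: decodes cleanly. VALID
Stream 5: decodes cleanly. VALID

Answer: yes yes yes yes yes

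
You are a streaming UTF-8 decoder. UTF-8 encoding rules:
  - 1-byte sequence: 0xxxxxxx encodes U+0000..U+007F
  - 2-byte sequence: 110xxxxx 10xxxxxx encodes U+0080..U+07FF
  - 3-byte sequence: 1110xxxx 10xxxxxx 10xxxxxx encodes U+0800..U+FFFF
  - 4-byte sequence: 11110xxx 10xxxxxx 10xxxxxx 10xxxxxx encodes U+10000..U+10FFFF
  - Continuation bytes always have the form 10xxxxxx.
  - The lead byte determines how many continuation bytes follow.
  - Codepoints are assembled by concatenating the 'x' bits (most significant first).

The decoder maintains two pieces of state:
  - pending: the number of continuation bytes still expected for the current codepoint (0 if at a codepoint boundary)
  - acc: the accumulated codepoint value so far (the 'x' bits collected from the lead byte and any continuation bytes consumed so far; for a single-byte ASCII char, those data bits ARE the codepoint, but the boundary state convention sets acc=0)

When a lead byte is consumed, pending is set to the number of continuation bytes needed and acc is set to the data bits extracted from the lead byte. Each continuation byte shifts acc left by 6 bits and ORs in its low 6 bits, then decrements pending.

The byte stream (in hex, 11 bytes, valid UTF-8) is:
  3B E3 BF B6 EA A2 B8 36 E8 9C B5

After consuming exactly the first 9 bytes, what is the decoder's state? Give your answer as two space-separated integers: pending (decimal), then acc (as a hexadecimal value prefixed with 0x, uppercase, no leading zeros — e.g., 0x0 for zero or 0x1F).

Answer: 2 0x8

Derivation:
Byte[0]=3B: 1-byte. pending=0, acc=0x0
Byte[1]=E3: 3-byte lead. pending=2, acc=0x3
Byte[2]=BF: continuation. acc=(acc<<6)|0x3F=0xFF, pending=1
Byte[3]=B6: continuation. acc=(acc<<6)|0x36=0x3FF6, pending=0
Byte[4]=EA: 3-byte lead. pending=2, acc=0xA
Byte[5]=A2: continuation. acc=(acc<<6)|0x22=0x2A2, pending=1
Byte[6]=B8: continuation. acc=(acc<<6)|0x38=0xA8B8, pending=0
Byte[7]=36: 1-byte. pending=0, acc=0x0
Byte[8]=E8: 3-byte lead. pending=2, acc=0x8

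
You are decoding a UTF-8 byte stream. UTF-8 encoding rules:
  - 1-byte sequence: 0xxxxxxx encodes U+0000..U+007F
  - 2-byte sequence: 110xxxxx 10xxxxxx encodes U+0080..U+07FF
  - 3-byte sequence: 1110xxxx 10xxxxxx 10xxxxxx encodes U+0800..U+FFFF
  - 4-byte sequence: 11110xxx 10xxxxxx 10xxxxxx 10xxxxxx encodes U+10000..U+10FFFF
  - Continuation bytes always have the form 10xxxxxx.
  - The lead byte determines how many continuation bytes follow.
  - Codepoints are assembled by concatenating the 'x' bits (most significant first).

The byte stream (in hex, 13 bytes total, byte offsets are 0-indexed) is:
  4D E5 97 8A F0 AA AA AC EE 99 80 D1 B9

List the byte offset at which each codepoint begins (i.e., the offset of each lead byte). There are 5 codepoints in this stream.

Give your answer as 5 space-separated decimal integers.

Byte[0]=4D: 1-byte ASCII. cp=U+004D
Byte[1]=E5: 3-byte lead, need 2 cont bytes. acc=0x5
Byte[2]=97: continuation. acc=(acc<<6)|0x17=0x157
Byte[3]=8A: continuation. acc=(acc<<6)|0x0A=0x55CA
Completed: cp=U+55CA (starts at byte 1)
Byte[4]=F0: 4-byte lead, need 3 cont bytes. acc=0x0
Byte[5]=AA: continuation. acc=(acc<<6)|0x2A=0x2A
Byte[6]=AA: continuation. acc=(acc<<6)|0x2A=0xAAA
Byte[7]=AC: continuation. acc=(acc<<6)|0x2C=0x2AAAC
Completed: cp=U+2AAAC (starts at byte 4)
Byte[8]=EE: 3-byte lead, need 2 cont bytes. acc=0xE
Byte[9]=99: continuation. acc=(acc<<6)|0x19=0x399
Byte[10]=80: continuation. acc=(acc<<6)|0x00=0xE640
Completed: cp=U+E640 (starts at byte 8)
Byte[11]=D1: 2-byte lead, need 1 cont bytes. acc=0x11
Byte[12]=B9: continuation. acc=(acc<<6)|0x39=0x479
Completed: cp=U+0479 (starts at byte 11)

Answer: 0 1 4 8 11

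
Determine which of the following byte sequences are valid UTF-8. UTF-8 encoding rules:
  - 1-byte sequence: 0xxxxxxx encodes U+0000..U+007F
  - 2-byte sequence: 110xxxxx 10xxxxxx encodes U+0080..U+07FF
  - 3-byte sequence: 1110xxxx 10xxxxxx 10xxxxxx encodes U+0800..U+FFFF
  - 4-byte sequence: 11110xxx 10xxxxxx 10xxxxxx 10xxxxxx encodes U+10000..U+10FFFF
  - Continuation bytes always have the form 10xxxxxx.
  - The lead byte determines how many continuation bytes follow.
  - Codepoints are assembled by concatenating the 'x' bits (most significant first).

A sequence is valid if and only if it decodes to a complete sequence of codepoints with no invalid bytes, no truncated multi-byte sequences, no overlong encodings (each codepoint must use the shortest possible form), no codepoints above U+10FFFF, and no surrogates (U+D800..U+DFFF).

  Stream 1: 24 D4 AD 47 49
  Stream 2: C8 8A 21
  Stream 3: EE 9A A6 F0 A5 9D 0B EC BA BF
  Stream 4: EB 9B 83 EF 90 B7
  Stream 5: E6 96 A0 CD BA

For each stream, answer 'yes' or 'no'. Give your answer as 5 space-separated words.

Answer: yes yes no yes yes

Derivation:
Stream 1: decodes cleanly. VALID
Stream 2: decodes cleanly. VALID
Stream 3: error at byte offset 6. INVALID
Stream 4: decodes cleanly. VALID
Stream 5: decodes cleanly. VALID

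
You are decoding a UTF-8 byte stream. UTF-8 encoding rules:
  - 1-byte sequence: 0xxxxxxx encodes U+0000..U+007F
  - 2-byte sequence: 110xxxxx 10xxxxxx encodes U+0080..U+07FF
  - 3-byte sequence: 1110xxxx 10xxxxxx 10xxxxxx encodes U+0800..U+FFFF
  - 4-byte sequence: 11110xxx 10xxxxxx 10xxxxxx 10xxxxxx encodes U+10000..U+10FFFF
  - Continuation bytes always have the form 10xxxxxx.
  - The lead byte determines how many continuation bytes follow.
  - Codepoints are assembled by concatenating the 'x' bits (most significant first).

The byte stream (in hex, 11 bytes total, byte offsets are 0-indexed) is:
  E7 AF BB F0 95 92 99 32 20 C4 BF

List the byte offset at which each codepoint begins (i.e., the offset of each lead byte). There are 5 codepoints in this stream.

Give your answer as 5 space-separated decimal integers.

Byte[0]=E7: 3-byte lead, need 2 cont bytes. acc=0x7
Byte[1]=AF: continuation. acc=(acc<<6)|0x2F=0x1EF
Byte[2]=BB: continuation. acc=(acc<<6)|0x3B=0x7BFB
Completed: cp=U+7BFB (starts at byte 0)
Byte[3]=F0: 4-byte lead, need 3 cont bytes. acc=0x0
Byte[4]=95: continuation. acc=(acc<<6)|0x15=0x15
Byte[5]=92: continuation. acc=(acc<<6)|0x12=0x552
Byte[6]=99: continuation. acc=(acc<<6)|0x19=0x15499
Completed: cp=U+15499 (starts at byte 3)
Byte[7]=32: 1-byte ASCII. cp=U+0032
Byte[8]=20: 1-byte ASCII. cp=U+0020
Byte[9]=C4: 2-byte lead, need 1 cont bytes. acc=0x4
Byte[10]=BF: continuation. acc=(acc<<6)|0x3F=0x13F
Completed: cp=U+013F (starts at byte 9)

Answer: 0 3 7 8 9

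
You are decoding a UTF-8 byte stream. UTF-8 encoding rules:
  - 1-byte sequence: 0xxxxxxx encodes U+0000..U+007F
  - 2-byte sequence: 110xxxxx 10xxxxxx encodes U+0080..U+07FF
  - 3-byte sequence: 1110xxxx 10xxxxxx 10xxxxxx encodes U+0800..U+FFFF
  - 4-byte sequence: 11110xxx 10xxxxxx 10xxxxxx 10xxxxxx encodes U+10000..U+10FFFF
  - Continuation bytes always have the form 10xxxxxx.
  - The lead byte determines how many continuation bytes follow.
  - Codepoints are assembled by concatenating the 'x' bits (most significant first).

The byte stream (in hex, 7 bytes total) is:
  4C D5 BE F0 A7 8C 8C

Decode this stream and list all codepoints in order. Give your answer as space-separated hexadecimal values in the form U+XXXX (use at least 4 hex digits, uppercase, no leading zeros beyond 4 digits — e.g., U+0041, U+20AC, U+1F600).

Answer: U+004C U+057E U+2730C

Derivation:
Byte[0]=4C: 1-byte ASCII. cp=U+004C
Byte[1]=D5: 2-byte lead, need 1 cont bytes. acc=0x15
Byte[2]=BE: continuation. acc=(acc<<6)|0x3E=0x57E
Completed: cp=U+057E (starts at byte 1)
Byte[3]=F0: 4-byte lead, need 3 cont bytes. acc=0x0
Byte[4]=A7: continuation. acc=(acc<<6)|0x27=0x27
Byte[5]=8C: continuation. acc=(acc<<6)|0x0C=0x9CC
Byte[6]=8C: continuation. acc=(acc<<6)|0x0C=0x2730C
Completed: cp=U+2730C (starts at byte 3)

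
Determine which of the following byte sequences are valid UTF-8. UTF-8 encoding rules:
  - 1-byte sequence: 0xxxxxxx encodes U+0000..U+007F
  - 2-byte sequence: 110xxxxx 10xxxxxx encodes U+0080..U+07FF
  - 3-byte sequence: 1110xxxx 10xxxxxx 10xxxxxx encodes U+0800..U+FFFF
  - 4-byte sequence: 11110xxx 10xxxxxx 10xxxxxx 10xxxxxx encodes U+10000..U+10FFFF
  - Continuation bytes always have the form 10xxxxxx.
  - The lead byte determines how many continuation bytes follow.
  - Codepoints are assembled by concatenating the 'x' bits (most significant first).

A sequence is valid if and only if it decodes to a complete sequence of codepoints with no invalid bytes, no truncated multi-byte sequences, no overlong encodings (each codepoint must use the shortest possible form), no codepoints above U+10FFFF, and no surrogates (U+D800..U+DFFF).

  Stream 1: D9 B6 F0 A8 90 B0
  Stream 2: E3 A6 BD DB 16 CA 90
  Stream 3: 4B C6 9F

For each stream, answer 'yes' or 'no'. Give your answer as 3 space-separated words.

Stream 1: decodes cleanly. VALID
Stream 2: error at byte offset 4. INVALID
Stream 3: decodes cleanly. VALID

Answer: yes no yes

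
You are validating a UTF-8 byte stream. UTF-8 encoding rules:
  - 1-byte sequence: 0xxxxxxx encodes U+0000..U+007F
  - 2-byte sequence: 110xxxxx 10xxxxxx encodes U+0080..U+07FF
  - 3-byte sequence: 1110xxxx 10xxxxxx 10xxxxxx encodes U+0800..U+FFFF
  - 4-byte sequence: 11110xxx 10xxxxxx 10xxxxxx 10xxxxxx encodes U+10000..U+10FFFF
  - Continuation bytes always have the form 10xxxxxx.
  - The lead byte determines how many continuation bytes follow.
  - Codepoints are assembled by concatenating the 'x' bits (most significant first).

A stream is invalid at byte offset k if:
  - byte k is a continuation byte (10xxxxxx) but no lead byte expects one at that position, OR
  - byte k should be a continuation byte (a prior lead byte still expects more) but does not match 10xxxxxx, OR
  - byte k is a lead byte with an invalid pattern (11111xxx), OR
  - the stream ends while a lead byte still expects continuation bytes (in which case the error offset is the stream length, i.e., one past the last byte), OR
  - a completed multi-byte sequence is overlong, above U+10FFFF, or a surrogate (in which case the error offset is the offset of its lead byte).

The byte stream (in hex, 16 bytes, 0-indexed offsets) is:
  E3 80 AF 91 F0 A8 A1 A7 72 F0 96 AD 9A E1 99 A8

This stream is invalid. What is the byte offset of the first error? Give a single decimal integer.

Answer: 3

Derivation:
Byte[0]=E3: 3-byte lead, need 2 cont bytes. acc=0x3
Byte[1]=80: continuation. acc=(acc<<6)|0x00=0xC0
Byte[2]=AF: continuation. acc=(acc<<6)|0x2F=0x302F
Completed: cp=U+302F (starts at byte 0)
Byte[3]=91: INVALID lead byte (not 0xxx/110x/1110/11110)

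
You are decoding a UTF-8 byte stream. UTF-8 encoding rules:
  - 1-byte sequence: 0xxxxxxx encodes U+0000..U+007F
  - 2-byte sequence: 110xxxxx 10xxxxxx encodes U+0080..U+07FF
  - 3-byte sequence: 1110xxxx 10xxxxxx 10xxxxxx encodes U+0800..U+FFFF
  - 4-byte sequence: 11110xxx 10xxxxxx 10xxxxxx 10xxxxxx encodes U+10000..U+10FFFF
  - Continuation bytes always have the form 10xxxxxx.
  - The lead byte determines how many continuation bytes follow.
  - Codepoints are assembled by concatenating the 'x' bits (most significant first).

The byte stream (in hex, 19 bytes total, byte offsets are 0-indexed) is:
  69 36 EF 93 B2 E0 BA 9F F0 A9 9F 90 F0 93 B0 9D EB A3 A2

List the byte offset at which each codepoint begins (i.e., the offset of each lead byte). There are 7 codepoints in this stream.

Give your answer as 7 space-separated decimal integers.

Answer: 0 1 2 5 8 12 16

Derivation:
Byte[0]=69: 1-byte ASCII. cp=U+0069
Byte[1]=36: 1-byte ASCII. cp=U+0036
Byte[2]=EF: 3-byte lead, need 2 cont bytes. acc=0xF
Byte[3]=93: continuation. acc=(acc<<6)|0x13=0x3D3
Byte[4]=B2: continuation. acc=(acc<<6)|0x32=0xF4F2
Completed: cp=U+F4F2 (starts at byte 2)
Byte[5]=E0: 3-byte lead, need 2 cont bytes. acc=0x0
Byte[6]=BA: continuation. acc=(acc<<6)|0x3A=0x3A
Byte[7]=9F: continuation. acc=(acc<<6)|0x1F=0xE9F
Completed: cp=U+0E9F (starts at byte 5)
Byte[8]=F0: 4-byte lead, need 3 cont bytes. acc=0x0
Byte[9]=A9: continuation. acc=(acc<<6)|0x29=0x29
Byte[10]=9F: continuation. acc=(acc<<6)|0x1F=0xA5F
Byte[11]=90: continuation. acc=(acc<<6)|0x10=0x297D0
Completed: cp=U+297D0 (starts at byte 8)
Byte[12]=F0: 4-byte lead, need 3 cont bytes. acc=0x0
Byte[13]=93: continuation. acc=(acc<<6)|0x13=0x13
Byte[14]=B0: continuation. acc=(acc<<6)|0x30=0x4F0
Byte[15]=9D: continuation. acc=(acc<<6)|0x1D=0x13C1D
Completed: cp=U+13C1D (starts at byte 12)
Byte[16]=EB: 3-byte lead, need 2 cont bytes. acc=0xB
Byte[17]=A3: continuation. acc=(acc<<6)|0x23=0x2E3
Byte[18]=A2: continuation. acc=(acc<<6)|0x22=0xB8E2
Completed: cp=U+B8E2 (starts at byte 16)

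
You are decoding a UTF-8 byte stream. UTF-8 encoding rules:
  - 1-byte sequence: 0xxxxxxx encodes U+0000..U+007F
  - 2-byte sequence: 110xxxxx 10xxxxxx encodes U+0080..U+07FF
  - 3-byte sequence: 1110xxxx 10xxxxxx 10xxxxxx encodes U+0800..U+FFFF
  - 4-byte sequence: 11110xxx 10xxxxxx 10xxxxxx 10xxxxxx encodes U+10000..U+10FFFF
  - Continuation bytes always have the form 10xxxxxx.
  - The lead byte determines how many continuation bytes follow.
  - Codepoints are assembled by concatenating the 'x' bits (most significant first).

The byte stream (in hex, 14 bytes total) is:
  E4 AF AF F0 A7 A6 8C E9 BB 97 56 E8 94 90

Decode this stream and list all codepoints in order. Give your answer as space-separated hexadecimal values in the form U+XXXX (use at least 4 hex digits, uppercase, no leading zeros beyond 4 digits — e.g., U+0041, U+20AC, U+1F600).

Answer: U+4BEF U+2798C U+9ED7 U+0056 U+8510

Derivation:
Byte[0]=E4: 3-byte lead, need 2 cont bytes. acc=0x4
Byte[1]=AF: continuation. acc=(acc<<6)|0x2F=0x12F
Byte[2]=AF: continuation. acc=(acc<<6)|0x2F=0x4BEF
Completed: cp=U+4BEF (starts at byte 0)
Byte[3]=F0: 4-byte lead, need 3 cont bytes. acc=0x0
Byte[4]=A7: continuation. acc=(acc<<6)|0x27=0x27
Byte[5]=A6: continuation. acc=(acc<<6)|0x26=0x9E6
Byte[6]=8C: continuation. acc=(acc<<6)|0x0C=0x2798C
Completed: cp=U+2798C (starts at byte 3)
Byte[7]=E9: 3-byte lead, need 2 cont bytes. acc=0x9
Byte[8]=BB: continuation. acc=(acc<<6)|0x3B=0x27B
Byte[9]=97: continuation. acc=(acc<<6)|0x17=0x9ED7
Completed: cp=U+9ED7 (starts at byte 7)
Byte[10]=56: 1-byte ASCII. cp=U+0056
Byte[11]=E8: 3-byte lead, need 2 cont bytes. acc=0x8
Byte[12]=94: continuation. acc=(acc<<6)|0x14=0x214
Byte[13]=90: continuation. acc=(acc<<6)|0x10=0x8510
Completed: cp=U+8510 (starts at byte 11)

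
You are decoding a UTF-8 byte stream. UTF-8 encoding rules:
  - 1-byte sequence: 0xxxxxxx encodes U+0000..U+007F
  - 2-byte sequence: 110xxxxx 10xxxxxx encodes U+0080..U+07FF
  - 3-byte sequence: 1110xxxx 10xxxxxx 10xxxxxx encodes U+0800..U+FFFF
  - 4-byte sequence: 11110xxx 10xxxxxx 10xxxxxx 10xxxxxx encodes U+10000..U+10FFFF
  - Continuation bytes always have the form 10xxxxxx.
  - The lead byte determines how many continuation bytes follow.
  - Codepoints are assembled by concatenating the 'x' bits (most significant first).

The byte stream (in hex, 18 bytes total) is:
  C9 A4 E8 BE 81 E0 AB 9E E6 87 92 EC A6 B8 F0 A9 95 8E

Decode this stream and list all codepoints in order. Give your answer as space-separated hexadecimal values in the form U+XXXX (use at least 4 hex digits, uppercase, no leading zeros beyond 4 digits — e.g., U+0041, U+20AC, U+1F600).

Answer: U+0264 U+8F81 U+0ADE U+61D2 U+C9B8 U+2954E

Derivation:
Byte[0]=C9: 2-byte lead, need 1 cont bytes. acc=0x9
Byte[1]=A4: continuation. acc=(acc<<6)|0x24=0x264
Completed: cp=U+0264 (starts at byte 0)
Byte[2]=E8: 3-byte lead, need 2 cont bytes. acc=0x8
Byte[3]=BE: continuation. acc=(acc<<6)|0x3E=0x23E
Byte[4]=81: continuation. acc=(acc<<6)|0x01=0x8F81
Completed: cp=U+8F81 (starts at byte 2)
Byte[5]=E0: 3-byte lead, need 2 cont bytes. acc=0x0
Byte[6]=AB: continuation. acc=(acc<<6)|0x2B=0x2B
Byte[7]=9E: continuation. acc=(acc<<6)|0x1E=0xADE
Completed: cp=U+0ADE (starts at byte 5)
Byte[8]=E6: 3-byte lead, need 2 cont bytes. acc=0x6
Byte[9]=87: continuation. acc=(acc<<6)|0x07=0x187
Byte[10]=92: continuation. acc=(acc<<6)|0x12=0x61D2
Completed: cp=U+61D2 (starts at byte 8)
Byte[11]=EC: 3-byte lead, need 2 cont bytes. acc=0xC
Byte[12]=A6: continuation. acc=(acc<<6)|0x26=0x326
Byte[13]=B8: continuation. acc=(acc<<6)|0x38=0xC9B8
Completed: cp=U+C9B8 (starts at byte 11)
Byte[14]=F0: 4-byte lead, need 3 cont bytes. acc=0x0
Byte[15]=A9: continuation. acc=(acc<<6)|0x29=0x29
Byte[16]=95: continuation. acc=(acc<<6)|0x15=0xA55
Byte[17]=8E: continuation. acc=(acc<<6)|0x0E=0x2954E
Completed: cp=U+2954E (starts at byte 14)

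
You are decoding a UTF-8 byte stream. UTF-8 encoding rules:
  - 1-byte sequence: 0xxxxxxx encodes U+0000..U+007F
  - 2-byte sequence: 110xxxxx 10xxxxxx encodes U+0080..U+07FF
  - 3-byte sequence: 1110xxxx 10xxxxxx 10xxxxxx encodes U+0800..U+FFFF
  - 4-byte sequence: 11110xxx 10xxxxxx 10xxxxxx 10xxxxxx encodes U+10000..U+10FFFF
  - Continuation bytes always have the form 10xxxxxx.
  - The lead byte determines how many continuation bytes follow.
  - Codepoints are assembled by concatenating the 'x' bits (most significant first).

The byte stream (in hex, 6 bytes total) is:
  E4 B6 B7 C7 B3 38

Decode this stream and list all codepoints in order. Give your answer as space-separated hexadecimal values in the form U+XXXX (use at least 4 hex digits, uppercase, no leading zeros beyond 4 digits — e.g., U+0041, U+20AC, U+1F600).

Byte[0]=E4: 3-byte lead, need 2 cont bytes. acc=0x4
Byte[1]=B6: continuation. acc=(acc<<6)|0x36=0x136
Byte[2]=B7: continuation. acc=(acc<<6)|0x37=0x4DB7
Completed: cp=U+4DB7 (starts at byte 0)
Byte[3]=C7: 2-byte lead, need 1 cont bytes. acc=0x7
Byte[4]=B3: continuation. acc=(acc<<6)|0x33=0x1F3
Completed: cp=U+01F3 (starts at byte 3)
Byte[5]=38: 1-byte ASCII. cp=U+0038

Answer: U+4DB7 U+01F3 U+0038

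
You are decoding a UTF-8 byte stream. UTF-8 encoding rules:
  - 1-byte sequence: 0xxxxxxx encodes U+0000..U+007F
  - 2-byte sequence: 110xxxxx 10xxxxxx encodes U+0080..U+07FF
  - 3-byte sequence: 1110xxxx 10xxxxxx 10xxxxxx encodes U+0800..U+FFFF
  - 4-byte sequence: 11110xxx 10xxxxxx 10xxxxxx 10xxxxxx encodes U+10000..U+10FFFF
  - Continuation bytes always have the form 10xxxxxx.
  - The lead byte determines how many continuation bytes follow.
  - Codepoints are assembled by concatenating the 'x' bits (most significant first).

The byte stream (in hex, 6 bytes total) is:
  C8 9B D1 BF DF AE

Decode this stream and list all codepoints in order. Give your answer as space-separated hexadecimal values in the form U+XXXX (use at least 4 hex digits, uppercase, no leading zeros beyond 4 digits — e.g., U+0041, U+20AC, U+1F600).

Answer: U+021B U+047F U+07EE

Derivation:
Byte[0]=C8: 2-byte lead, need 1 cont bytes. acc=0x8
Byte[1]=9B: continuation. acc=(acc<<6)|0x1B=0x21B
Completed: cp=U+021B (starts at byte 0)
Byte[2]=D1: 2-byte lead, need 1 cont bytes. acc=0x11
Byte[3]=BF: continuation. acc=(acc<<6)|0x3F=0x47F
Completed: cp=U+047F (starts at byte 2)
Byte[4]=DF: 2-byte lead, need 1 cont bytes. acc=0x1F
Byte[5]=AE: continuation. acc=(acc<<6)|0x2E=0x7EE
Completed: cp=U+07EE (starts at byte 4)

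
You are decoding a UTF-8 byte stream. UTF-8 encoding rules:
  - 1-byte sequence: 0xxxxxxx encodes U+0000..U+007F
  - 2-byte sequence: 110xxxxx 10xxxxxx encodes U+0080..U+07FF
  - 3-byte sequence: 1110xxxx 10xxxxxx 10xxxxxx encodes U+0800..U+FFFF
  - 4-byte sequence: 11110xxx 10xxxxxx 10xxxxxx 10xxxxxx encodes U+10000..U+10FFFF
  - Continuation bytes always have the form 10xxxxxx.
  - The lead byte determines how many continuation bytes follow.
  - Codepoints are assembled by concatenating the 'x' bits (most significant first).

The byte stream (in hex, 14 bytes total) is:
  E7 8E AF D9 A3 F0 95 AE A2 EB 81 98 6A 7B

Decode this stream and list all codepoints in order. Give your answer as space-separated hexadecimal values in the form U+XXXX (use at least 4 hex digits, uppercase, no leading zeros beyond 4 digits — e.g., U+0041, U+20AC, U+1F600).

Answer: U+73AF U+0663 U+15BA2 U+B058 U+006A U+007B

Derivation:
Byte[0]=E7: 3-byte lead, need 2 cont bytes. acc=0x7
Byte[1]=8E: continuation. acc=(acc<<6)|0x0E=0x1CE
Byte[2]=AF: continuation. acc=(acc<<6)|0x2F=0x73AF
Completed: cp=U+73AF (starts at byte 0)
Byte[3]=D9: 2-byte lead, need 1 cont bytes. acc=0x19
Byte[4]=A3: continuation. acc=(acc<<6)|0x23=0x663
Completed: cp=U+0663 (starts at byte 3)
Byte[5]=F0: 4-byte lead, need 3 cont bytes. acc=0x0
Byte[6]=95: continuation. acc=(acc<<6)|0x15=0x15
Byte[7]=AE: continuation. acc=(acc<<6)|0x2E=0x56E
Byte[8]=A2: continuation. acc=(acc<<6)|0x22=0x15BA2
Completed: cp=U+15BA2 (starts at byte 5)
Byte[9]=EB: 3-byte lead, need 2 cont bytes. acc=0xB
Byte[10]=81: continuation. acc=(acc<<6)|0x01=0x2C1
Byte[11]=98: continuation. acc=(acc<<6)|0x18=0xB058
Completed: cp=U+B058 (starts at byte 9)
Byte[12]=6A: 1-byte ASCII. cp=U+006A
Byte[13]=7B: 1-byte ASCII. cp=U+007B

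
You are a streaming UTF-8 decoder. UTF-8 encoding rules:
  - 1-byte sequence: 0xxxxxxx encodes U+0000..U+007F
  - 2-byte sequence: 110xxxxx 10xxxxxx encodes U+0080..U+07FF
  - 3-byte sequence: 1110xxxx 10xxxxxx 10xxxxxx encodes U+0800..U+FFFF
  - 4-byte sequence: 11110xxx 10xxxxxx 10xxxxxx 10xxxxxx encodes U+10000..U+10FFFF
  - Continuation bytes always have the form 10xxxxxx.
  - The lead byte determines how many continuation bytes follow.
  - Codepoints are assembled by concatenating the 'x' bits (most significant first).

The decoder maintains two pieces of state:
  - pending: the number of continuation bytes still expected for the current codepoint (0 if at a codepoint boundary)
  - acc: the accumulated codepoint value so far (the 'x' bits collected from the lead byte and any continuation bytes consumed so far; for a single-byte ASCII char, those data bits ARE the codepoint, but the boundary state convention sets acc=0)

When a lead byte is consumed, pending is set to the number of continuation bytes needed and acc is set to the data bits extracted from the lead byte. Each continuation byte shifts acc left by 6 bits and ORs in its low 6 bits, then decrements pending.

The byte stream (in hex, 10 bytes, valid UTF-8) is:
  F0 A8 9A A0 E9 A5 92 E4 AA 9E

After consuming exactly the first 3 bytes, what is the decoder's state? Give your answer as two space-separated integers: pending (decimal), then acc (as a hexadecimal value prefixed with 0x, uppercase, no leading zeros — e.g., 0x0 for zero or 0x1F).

Byte[0]=F0: 4-byte lead. pending=3, acc=0x0
Byte[1]=A8: continuation. acc=(acc<<6)|0x28=0x28, pending=2
Byte[2]=9A: continuation. acc=(acc<<6)|0x1A=0xA1A, pending=1

Answer: 1 0xA1A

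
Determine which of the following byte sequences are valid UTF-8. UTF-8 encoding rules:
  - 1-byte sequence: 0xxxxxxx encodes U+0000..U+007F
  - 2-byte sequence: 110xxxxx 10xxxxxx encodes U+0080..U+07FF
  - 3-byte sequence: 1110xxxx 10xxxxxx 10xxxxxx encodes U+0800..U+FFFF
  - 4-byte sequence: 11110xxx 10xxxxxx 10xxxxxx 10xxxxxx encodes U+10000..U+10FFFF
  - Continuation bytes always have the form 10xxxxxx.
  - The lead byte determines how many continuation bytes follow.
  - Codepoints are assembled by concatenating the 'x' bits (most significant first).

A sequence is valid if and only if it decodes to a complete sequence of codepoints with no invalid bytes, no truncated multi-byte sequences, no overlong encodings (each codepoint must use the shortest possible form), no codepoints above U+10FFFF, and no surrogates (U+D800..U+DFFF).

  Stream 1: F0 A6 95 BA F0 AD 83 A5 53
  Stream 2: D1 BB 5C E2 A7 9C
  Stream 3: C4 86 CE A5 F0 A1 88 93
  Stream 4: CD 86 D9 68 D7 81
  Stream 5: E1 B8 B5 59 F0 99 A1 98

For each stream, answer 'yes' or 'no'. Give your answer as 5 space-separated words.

Answer: yes yes yes no yes

Derivation:
Stream 1: decodes cleanly. VALID
Stream 2: decodes cleanly. VALID
Stream 3: decodes cleanly. VALID
Stream 4: error at byte offset 3. INVALID
Stream 5: decodes cleanly. VALID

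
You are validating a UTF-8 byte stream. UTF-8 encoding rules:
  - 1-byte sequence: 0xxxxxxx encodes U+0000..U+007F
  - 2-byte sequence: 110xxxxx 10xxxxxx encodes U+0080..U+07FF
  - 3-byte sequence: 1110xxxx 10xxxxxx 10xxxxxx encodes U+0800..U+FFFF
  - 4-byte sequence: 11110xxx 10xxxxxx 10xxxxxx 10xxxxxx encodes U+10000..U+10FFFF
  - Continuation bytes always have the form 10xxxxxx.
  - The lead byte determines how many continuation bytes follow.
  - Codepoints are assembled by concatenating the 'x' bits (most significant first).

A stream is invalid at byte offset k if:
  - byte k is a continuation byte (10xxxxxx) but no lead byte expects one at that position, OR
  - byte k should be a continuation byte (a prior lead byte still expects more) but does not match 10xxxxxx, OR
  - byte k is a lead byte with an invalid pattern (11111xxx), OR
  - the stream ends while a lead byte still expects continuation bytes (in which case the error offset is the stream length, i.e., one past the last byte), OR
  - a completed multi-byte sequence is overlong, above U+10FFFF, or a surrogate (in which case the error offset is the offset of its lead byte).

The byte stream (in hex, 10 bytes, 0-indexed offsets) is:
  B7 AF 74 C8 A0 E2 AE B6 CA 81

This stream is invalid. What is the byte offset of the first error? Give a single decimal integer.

Byte[0]=B7: INVALID lead byte (not 0xxx/110x/1110/11110)

Answer: 0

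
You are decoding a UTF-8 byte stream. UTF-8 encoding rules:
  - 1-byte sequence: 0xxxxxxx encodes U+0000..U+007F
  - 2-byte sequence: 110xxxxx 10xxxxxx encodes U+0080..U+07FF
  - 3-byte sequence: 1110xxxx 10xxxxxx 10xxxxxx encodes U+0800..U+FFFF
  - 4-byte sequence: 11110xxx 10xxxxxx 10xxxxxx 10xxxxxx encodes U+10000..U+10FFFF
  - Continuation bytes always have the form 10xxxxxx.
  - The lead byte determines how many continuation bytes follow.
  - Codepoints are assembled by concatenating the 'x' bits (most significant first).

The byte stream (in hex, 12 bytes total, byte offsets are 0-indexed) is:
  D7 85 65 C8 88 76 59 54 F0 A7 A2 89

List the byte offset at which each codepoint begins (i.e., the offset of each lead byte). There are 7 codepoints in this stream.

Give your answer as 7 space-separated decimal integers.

Byte[0]=D7: 2-byte lead, need 1 cont bytes. acc=0x17
Byte[1]=85: continuation. acc=(acc<<6)|0x05=0x5C5
Completed: cp=U+05C5 (starts at byte 0)
Byte[2]=65: 1-byte ASCII. cp=U+0065
Byte[3]=C8: 2-byte lead, need 1 cont bytes. acc=0x8
Byte[4]=88: continuation. acc=(acc<<6)|0x08=0x208
Completed: cp=U+0208 (starts at byte 3)
Byte[5]=76: 1-byte ASCII. cp=U+0076
Byte[6]=59: 1-byte ASCII. cp=U+0059
Byte[7]=54: 1-byte ASCII. cp=U+0054
Byte[8]=F0: 4-byte lead, need 3 cont bytes. acc=0x0
Byte[9]=A7: continuation. acc=(acc<<6)|0x27=0x27
Byte[10]=A2: continuation. acc=(acc<<6)|0x22=0x9E2
Byte[11]=89: continuation. acc=(acc<<6)|0x09=0x27889
Completed: cp=U+27889 (starts at byte 8)

Answer: 0 2 3 5 6 7 8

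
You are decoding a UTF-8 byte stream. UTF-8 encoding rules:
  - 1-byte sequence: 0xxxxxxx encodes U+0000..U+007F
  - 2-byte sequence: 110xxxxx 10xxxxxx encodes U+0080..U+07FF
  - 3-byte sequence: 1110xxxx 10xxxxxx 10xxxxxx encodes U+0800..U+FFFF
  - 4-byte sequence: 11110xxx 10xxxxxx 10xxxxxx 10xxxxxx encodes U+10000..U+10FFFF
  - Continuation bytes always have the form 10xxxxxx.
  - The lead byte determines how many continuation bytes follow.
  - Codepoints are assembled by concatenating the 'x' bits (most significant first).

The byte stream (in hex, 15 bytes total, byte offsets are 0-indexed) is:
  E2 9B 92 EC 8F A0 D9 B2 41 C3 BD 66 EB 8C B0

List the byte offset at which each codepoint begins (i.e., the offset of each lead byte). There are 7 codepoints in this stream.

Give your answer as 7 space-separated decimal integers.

Answer: 0 3 6 8 9 11 12

Derivation:
Byte[0]=E2: 3-byte lead, need 2 cont bytes. acc=0x2
Byte[1]=9B: continuation. acc=(acc<<6)|0x1B=0x9B
Byte[2]=92: continuation. acc=(acc<<6)|0x12=0x26D2
Completed: cp=U+26D2 (starts at byte 0)
Byte[3]=EC: 3-byte lead, need 2 cont bytes. acc=0xC
Byte[4]=8F: continuation. acc=(acc<<6)|0x0F=0x30F
Byte[5]=A0: continuation. acc=(acc<<6)|0x20=0xC3E0
Completed: cp=U+C3E0 (starts at byte 3)
Byte[6]=D9: 2-byte lead, need 1 cont bytes. acc=0x19
Byte[7]=B2: continuation. acc=(acc<<6)|0x32=0x672
Completed: cp=U+0672 (starts at byte 6)
Byte[8]=41: 1-byte ASCII. cp=U+0041
Byte[9]=C3: 2-byte lead, need 1 cont bytes. acc=0x3
Byte[10]=BD: continuation. acc=(acc<<6)|0x3D=0xFD
Completed: cp=U+00FD (starts at byte 9)
Byte[11]=66: 1-byte ASCII. cp=U+0066
Byte[12]=EB: 3-byte lead, need 2 cont bytes. acc=0xB
Byte[13]=8C: continuation. acc=(acc<<6)|0x0C=0x2CC
Byte[14]=B0: continuation. acc=(acc<<6)|0x30=0xB330
Completed: cp=U+B330 (starts at byte 12)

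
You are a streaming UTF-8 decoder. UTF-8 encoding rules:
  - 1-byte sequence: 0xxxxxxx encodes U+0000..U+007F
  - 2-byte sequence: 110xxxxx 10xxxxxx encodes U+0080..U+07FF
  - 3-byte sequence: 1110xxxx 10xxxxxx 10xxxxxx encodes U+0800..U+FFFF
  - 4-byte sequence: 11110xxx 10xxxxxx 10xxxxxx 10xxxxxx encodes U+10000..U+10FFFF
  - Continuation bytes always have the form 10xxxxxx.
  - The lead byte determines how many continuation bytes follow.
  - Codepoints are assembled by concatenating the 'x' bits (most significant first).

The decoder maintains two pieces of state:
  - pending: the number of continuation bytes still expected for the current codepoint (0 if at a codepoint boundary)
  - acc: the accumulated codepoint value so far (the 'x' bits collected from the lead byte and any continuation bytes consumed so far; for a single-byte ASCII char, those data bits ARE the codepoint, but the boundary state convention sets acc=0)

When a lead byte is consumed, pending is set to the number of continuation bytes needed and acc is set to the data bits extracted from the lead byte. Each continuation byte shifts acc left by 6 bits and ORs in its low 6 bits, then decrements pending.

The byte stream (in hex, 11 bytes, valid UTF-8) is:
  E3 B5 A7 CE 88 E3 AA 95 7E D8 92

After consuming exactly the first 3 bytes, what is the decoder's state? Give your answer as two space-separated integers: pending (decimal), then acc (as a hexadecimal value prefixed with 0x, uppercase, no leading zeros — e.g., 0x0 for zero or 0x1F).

Answer: 0 0x3D67

Derivation:
Byte[0]=E3: 3-byte lead. pending=2, acc=0x3
Byte[1]=B5: continuation. acc=(acc<<6)|0x35=0xF5, pending=1
Byte[2]=A7: continuation. acc=(acc<<6)|0x27=0x3D67, pending=0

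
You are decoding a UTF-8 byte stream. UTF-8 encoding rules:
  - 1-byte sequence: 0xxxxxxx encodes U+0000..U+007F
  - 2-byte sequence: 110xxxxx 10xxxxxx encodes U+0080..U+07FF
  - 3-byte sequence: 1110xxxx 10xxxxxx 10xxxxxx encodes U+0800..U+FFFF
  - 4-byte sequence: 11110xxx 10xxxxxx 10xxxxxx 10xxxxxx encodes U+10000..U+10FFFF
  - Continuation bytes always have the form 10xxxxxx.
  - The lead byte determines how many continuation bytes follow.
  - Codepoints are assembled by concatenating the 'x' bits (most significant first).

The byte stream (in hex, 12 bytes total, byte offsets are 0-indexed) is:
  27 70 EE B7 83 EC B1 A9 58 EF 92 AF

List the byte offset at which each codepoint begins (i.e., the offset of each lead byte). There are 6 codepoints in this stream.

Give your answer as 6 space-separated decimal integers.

Byte[0]=27: 1-byte ASCII. cp=U+0027
Byte[1]=70: 1-byte ASCII. cp=U+0070
Byte[2]=EE: 3-byte lead, need 2 cont bytes. acc=0xE
Byte[3]=B7: continuation. acc=(acc<<6)|0x37=0x3B7
Byte[4]=83: continuation. acc=(acc<<6)|0x03=0xEDC3
Completed: cp=U+EDC3 (starts at byte 2)
Byte[5]=EC: 3-byte lead, need 2 cont bytes. acc=0xC
Byte[6]=B1: continuation. acc=(acc<<6)|0x31=0x331
Byte[7]=A9: continuation. acc=(acc<<6)|0x29=0xCC69
Completed: cp=U+CC69 (starts at byte 5)
Byte[8]=58: 1-byte ASCII. cp=U+0058
Byte[9]=EF: 3-byte lead, need 2 cont bytes. acc=0xF
Byte[10]=92: continuation. acc=(acc<<6)|0x12=0x3D2
Byte[11]=AF: continuation. acc=(acc<<6)|0x2F=0xF4AF
Completed: cp=U+F4AF (starts at byte 9)

Answer: 0 1 2 5 8 9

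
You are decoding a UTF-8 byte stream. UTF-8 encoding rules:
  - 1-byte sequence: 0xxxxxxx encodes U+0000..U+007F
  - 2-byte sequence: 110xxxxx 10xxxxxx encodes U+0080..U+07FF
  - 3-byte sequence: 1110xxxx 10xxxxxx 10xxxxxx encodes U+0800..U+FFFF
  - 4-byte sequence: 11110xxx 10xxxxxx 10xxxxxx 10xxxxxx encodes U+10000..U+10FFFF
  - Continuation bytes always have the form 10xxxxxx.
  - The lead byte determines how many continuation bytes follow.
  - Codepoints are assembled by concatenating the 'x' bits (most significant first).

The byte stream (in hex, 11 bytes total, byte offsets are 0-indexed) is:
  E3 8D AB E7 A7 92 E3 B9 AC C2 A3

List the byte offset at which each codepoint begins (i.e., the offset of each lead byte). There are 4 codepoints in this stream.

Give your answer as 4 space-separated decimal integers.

Answer: 0 3 6 9

Derivation:
Byte[0]=E3: 3-byte lead, need 2 cont bytes. acc=0x3
Byte[1]=8D: continuation. acc=(acc<<6)|0x0D=0xCD
Byte[2]=AB: continuation. acc=(acc<<6)|0x2B=0x336B
Completed: cp=U+336B (starts at byte 0)
Byte[3]=E7: 3-byte lead, need 2 cont bytes. acc=0x7
Byte[4]=A7: continuation. acc=(acc<<6)|0x27=0x1E7
Byte[5]=92: continuation. acc=(acc<<6)|0x12=0x79D2
Completed: cp=U+79D2 (starts at byte 3)
Byte[6]=E3: 3-byte lead, need 2 cont bytes. acc=0x3
Byte[7]=B9: continuation. acc=(acc<<6)|0x39=0xF9
Byte[8]=AC: continuation. acc=(acc<<6)|0x2C=0x3E6C
Completed: cp=U+3E6C (starts at byte 6)
Byte[9]=C2: 2-byte lead, need 1 cont bytes. acc=0x2
Byte[10]=A3: continuation. acc=(acc<<6)|0x23=0xA3
Completed: cp=U+00A3 (starts at byte 9)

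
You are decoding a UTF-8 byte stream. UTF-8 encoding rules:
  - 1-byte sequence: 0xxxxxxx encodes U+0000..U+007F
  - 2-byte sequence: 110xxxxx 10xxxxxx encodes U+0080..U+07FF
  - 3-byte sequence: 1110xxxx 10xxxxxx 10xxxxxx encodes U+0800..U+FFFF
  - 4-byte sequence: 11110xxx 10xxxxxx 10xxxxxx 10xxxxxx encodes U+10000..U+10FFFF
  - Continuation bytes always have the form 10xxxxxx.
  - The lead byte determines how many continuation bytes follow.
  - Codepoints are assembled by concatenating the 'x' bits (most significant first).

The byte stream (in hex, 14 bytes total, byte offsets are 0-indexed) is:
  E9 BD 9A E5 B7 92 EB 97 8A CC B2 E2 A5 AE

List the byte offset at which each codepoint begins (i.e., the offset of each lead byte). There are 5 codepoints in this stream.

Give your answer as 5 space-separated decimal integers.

Answer: 0 3 6 9 11

Derivation:
Byte[0]=E9: 3-byte lead, need 2 cont bytes. acc=0x9
Byte[1]=BD: continuation. acc=(acc<<6)|0x3D=0x27D
Byte[2]=9A: continuation. acc=(acc<<6)|0x1A=0x9F5A
Completed: cp=U+9F5A (starts at byte 0)
Byte[3]=E5: 3-byte lead, need 2 cont bytes. acc=0x5
Byte[4]=B7: continuation. acc=(acc<<6)|0x37=0x177
Byte[5]=92: continuation. acc=(acc<<6)|0x12=0x5DD2
Completed: cp=U+5DD2 (starts at byte 3)
Byte[6]=EB: 3-byte lead, need 2 cont bytes. acc=0xB
Byte[7]=97: continuation. acc=(acc<<6)|0x17=0x2D7
Byte[8]=8A: continuation. acc=(acc<<6)|0x0A=0xB5CA
Completed: cp=U+B5CA (starts at byte 6)
Byte[9]=CC: 2-byte lead, need 1 cont bytes. acc=0xC
Byte[10]=B2: continuation. acc=(acc<<6)|0x32=0x332
Completed: cp=U+0332 (starts at byte 9)
Byte[11]=E2: 3-byte lead, need 2 cont bytes. acc=0x2
Byte[12]=A5: continuation. acc=(acc<<6)|0x25=0xA5
Byte[13]=AE: continuation. acc=(acc<<6)|0x2E=0x296E
Completed: cp=U+296E (starts at byte 11)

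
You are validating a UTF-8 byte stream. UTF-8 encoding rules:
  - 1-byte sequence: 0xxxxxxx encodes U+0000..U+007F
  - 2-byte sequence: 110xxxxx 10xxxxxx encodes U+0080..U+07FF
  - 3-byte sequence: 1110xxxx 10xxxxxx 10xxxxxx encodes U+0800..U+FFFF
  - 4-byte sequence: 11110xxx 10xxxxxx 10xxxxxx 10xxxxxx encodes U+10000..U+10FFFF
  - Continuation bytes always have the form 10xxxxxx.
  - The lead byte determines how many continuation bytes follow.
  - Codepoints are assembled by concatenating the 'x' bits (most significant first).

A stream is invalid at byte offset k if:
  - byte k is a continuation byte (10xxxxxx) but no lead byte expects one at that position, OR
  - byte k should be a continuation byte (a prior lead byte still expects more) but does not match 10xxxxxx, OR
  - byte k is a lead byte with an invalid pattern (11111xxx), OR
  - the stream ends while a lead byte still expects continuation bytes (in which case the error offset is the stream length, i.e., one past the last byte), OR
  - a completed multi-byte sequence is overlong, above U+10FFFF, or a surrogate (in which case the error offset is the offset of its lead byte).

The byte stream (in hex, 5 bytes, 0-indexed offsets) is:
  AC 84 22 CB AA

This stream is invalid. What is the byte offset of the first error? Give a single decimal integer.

Byte[0]=AC: INVALID lead byte (not 0xxx/110x/1110/11110)

Answer: 0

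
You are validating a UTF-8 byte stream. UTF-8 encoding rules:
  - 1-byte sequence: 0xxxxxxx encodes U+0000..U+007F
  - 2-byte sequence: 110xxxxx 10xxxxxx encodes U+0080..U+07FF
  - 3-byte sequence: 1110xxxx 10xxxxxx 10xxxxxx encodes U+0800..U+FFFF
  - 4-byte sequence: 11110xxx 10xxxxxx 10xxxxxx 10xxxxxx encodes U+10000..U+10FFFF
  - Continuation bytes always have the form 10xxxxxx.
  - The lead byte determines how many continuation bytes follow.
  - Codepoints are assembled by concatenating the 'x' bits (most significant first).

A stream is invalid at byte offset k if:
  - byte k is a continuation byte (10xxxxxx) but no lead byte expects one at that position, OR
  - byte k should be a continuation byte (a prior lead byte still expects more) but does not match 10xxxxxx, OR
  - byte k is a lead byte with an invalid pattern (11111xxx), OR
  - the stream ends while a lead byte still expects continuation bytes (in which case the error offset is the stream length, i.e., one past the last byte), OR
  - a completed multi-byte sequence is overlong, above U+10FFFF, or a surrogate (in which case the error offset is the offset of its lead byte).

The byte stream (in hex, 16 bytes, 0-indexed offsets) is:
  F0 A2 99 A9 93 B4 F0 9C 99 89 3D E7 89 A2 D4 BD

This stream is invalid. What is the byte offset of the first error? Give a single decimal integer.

Answer: 4

Derivation:
Byte[0]=F0: 4-byte lead, need 3 cont bytes. acc=0x0
Byte[1]=A2: continuation. acc=(acc<<6)|0x22=0x22
Byte[2]=99: continuation. acc=(acc<<6)|0x19=0x899
Byte[3]=A9: continuation. acc=(acc<<6)|0x29=0x22669
Completed: cp=U+22669 (starts at byte 0)
Byte[4]=93: INVALID lead byte (not 0xxx/110x/1110/11110)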